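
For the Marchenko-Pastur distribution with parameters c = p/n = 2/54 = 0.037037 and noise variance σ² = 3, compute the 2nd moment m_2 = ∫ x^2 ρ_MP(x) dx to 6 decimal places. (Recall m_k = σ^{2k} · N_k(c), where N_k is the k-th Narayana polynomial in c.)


E[X²] = σ⁴ (1 + c) (second MP moment). With σ² = 3 (so σ⁴ = 9) and c = 2/54 = 0.037037: E[X²] = 9 · (1 + 0.037037) = 9 · 1.037037.

So E[X^2] = 9.333333.


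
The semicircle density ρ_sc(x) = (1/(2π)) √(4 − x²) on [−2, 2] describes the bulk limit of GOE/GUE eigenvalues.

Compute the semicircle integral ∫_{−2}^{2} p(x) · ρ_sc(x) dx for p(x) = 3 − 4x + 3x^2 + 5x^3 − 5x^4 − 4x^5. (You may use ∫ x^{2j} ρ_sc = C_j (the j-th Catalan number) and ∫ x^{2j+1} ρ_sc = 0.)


Write p(x) = Σ a_i x^i, split into monomials and integrate each against ρ_sc separately.
Using ∫ x^{2j} ρ_sc = C_j = (1/(j+1)) C(2j, j) (Catalan numbers) and ∫ x^{2j+1} ρ_sc = 0 (odd monomials vanish by symmetry):
  i = 0 (even): a_0 · C_{0} = 3 · 1 = 3
  i = 1 (odd): ∫ x^1 ρ_sc = 0 (vanishes)
  i = 2 (even): a_2 · C_{1} = 3 · 1 = 3
  i = 3 (odd): ∫ x^3 ρ_sc = 0 (vanishes)
  i = 4 (even): a_4 · C_{2} = -5 · 2 = -10
  i = 5 (odd): ∫ x^5 ρ_sc = 0 (vanishes)

Summing the contributions: ∫_{−2}^{2} p(x) ρ_sc(x) dx = 3 + 3 + (-10) = -4.


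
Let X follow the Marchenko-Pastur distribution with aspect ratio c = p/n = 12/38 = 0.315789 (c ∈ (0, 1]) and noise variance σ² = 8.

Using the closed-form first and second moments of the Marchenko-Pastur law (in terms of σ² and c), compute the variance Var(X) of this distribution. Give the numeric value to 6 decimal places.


Recall the MP moments m_1 = E[X] = σ² and m_2 = E[X²] = σ⁴ (1 + c).
m_1 = E[X] = σ² = 8, so m_1² = 64.
m_2 = E[X²] = σ⁴ (1 + c) = 64 · (1 + 0.315789) = 64 · 1.315789 = 84.210526.
(Note m_2 − m_1² simplifies to c · σ⁴ = 0.315789 · 64.)

Var(X) = m_2 − m_1² = 84.210526 − 64 = 20.210526.


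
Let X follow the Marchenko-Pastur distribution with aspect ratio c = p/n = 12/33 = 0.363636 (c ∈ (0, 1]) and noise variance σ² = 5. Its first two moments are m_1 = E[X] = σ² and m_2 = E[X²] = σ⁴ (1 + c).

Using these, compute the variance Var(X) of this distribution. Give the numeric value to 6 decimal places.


m_1 = E[X] = σ² = 5, so m_1² = 25.
m_2 = E[X²] = σ⁴ (1 + c) = 25 · (1 + 0.363636) = 25 · 1.363636 = 34.090909.
(Note m_2 − m_1² simplifies to c · σ⁴ = 0.363636 · 25.)

Var(X) = m_2 − m_1² = 34.090909 − 25 = 9.090909.


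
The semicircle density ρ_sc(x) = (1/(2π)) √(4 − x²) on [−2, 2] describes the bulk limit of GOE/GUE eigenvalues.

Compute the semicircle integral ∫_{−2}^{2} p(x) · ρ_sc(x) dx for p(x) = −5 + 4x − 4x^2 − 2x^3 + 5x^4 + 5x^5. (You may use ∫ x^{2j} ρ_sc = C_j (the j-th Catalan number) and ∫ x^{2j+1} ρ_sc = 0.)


Write p(x) = Σ a_i x^i, split into monomials and integrate each against ρ_sc separately.
Using ∫ x^{2j} ρ_sc = C_j = (1/(j+1)) C(2j, j) (Catalan numbers) and ∫ x^{2j+1} ρ_sc = 0 (odd monomials vanish by symmetry):
  i = 0 (even): a_0 · C_{0} = -5 · 1 = -5
  i = 1 (odd): ∫ x^1 ρ_sc = 0 (vanishes)
  i = 2 (even): a_2 · C_{1} = -4 · 1 = -4
  i = 3 (odd): ∫ x^3 ρ_sc = 0 (vanishes)
  i = 4 (even): a_4 · C_{2} = 5 · 2 = 10
  i = 5 (odd): ∫ x^5 ρ_sc = 0 (vanishes)

Summing the contributions: ∫_{−2}^{2} p(x) ρ_sc(x) dx = (-5) + (-4) + 10 = 1.


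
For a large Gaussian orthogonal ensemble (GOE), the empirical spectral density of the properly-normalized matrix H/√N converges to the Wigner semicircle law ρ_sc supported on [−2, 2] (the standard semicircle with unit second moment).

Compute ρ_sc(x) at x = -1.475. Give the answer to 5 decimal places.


ρ_sc(x) = (1/(2π)) √(4 − x²). With x = -1.475:
  4 − x² = 4 − (-1.475)² = 4 − 2.175625 = 1.824375.
  √(4 − x²) = 1.350694.
  1/(2π) = 0.159155.
  ρ_sc(-1.475) = 0.159155 · 1.350694 = 0.214970.

Rounded to 5 decimal places: ρ_sc(-1.475) ≈ 0.21497.


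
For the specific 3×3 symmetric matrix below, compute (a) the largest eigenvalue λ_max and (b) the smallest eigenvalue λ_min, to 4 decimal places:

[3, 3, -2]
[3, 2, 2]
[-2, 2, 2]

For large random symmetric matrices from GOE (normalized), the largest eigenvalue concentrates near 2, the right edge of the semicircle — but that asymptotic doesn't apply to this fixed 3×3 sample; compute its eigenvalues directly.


Since M is real symmetric, all three eigenvalues are real; they are the roots of det(λI − M) = λ³ − (tr M) λ² + s λ − det M, where s is the sum of the principal 2×2 minors.
tr M = 3 + 2 + 2 = 7.
s = (3·2 − 3²) + (3·2 − (-2)²) + (2·2 − 2²) = -3 + 2 + 0 = -1.
det M (expand along row 1) = 3·0 − 3·10 + (-2)·10 = -50.
Characteristic polynomial: λ³ − 7λ² − λ + 50 = 0.
Substitute λ = y + (tr M)/3 = y + 2.333333 to remove the quadratic term: y³ + p·y + q = 0 with p = s − (tr M)²/3 = -17.333333 and q = −2(tr M)³/27 + (tr M)·s/3 − det M = 22.259259.
Three real roots ⇒ use the trigonometric (Viète) form: r = 2√(−p/3) = 4.807402, φ = arccos(3q/(p·r)) = arccos(-0.801382) = 2.500398 rad.
y_k = r·cos(φ/3 − 2πk/3) for k = 0, 1, 2 gives y = 3.232084, 1.465932, -4.698015.
λ_k = y_k + 2.333333 gives λ = 5.5654, 3.7993, -2.3647 (check: the sum is 7.0000 = tr M).

Hence λ_max = 5.5654 and λ_min = -2.3647.


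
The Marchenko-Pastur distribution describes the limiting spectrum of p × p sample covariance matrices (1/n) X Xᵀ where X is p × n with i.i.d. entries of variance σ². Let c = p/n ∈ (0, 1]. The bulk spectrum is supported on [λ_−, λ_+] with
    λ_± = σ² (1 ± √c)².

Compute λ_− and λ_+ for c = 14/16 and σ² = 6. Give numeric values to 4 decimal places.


c = 14/16 = 0.875000; √c = 0.935414.
λ_− = σ² (1 − √c)² = 6 · (1 − 0.935414)² = 6 · (0.064586)² = 0.025028.
λ_+ = σ² (1 + √c)² = 6 · (1 + 0.935414)² = 6 · (1.935414)² = 22.474972.

Rounded to 4 decimal places: λ_− ≈ 0.0250, λ_+ ≈ 22.4750.


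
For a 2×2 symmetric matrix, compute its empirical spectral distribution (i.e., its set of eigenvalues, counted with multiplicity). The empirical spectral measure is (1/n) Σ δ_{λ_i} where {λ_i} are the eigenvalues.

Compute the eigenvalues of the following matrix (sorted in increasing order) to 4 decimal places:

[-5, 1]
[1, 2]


Since M is real symmetric, both eigenvalues are real; they are the roots of det(λI − M) = λ² − (tr M) λ + det M.
tr M = -5 + 2 = -3.
det M = (-5)·2 − 1² = -10 − 1 = -11.
Characteristic polynomial: λ² + 3λ − 11 = 0.
Discriminant Δ = (tr M)² − 4·det M = 9 − (-44) = 53; √Δ = 7.280110.
λ = (tr M ± √Δ)/2 = (-3 ± 7.280110)/2, giving (tr M − √Δ)/2 = -5.1401 and (tr M + √Δ)/2 = 2.1401.

Eigenvalues sorted in increasing order: [-5.1401, 2.1401].


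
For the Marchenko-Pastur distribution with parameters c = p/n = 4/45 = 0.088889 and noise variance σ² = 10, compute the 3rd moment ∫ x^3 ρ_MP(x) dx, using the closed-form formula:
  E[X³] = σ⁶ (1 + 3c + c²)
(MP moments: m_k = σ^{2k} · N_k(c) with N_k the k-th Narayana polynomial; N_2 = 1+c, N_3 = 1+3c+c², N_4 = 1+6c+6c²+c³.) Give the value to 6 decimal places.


E[X³] = σ⁶ (1 + 3c + c²) (third MP moment). With σ² = 10 (so σ⁶ = 1000) and c = 4/45 = 0.088889: E[X³] = 1000 · (1 + 3·0.088889 + (0.088889)²) = 1000 · 1.274568.

So E[X^3] = 1274.567901.


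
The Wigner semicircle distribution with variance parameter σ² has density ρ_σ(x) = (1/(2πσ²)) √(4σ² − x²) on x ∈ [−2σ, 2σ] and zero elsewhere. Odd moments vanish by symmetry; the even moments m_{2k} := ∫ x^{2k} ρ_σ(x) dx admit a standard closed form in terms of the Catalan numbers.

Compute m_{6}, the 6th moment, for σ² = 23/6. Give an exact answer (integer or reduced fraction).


By the scaled semicircle moment identity, m_{2k} = σ^{2k} · C_k with k = 3.
C_3 = (1/(k+1)) · C(2k, k) = (1/4) · C(6, 3) = (1/4) · 20 = 5.
σ^{2k} = (σ²)^k = (23/6)^3 = 12167/216.

Therefore m_{6} = σ^{6} · C_3 = (12167/216) · 5 = 60835/216.


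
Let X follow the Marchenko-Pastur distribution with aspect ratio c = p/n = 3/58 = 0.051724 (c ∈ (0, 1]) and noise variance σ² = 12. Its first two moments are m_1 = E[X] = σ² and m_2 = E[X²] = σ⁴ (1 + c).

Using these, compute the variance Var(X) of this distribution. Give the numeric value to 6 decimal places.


m_1 = E[X] = σ² = 12, so m_1² = 144.
m_2 = E[X²] = σ⁴ (1 + c) = 144 · (1 + 0.051724) = 144 · 1.051724 = 151.448276.
(Note m_2 − m_1² simplifies to c · σ⁴ = 0.051724 · 144.)

Var(X) = m_2 − m_1² = 151.448276 − 144 = 7.448276.


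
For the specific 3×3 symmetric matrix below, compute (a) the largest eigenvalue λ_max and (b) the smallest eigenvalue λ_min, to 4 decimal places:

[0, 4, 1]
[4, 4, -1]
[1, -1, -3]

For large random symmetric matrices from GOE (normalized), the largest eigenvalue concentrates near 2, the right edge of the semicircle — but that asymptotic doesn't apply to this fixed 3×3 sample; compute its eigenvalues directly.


Since M is real symmetric, all three eigenvalues are real; they are the roots of det(λI − M) = λ³ − (tr M) λ² + s λ − det M, where s is the sum of the principal 2×2 minors.
tr M = 0 + 4 + (-3) = 1.
s = (0·4 − 4²) + (0·(-3) − 1²) + (4·(-3) − (-1)²) = -16 + (-1) + (-13) = -30.
det M (expand along row 1) = 0·(-13) − 4·(-11) + 1·(-8) = 36.
Characteristic polynomial: λ³ − λ² − 30λ − 36 = 0.
Substitute λ = y + (tr M)/3 = y + 0.333333 to remove the quadratic term: y³ + p·y + q = 0 with p = s − (tr M)²/3 = -30.333333 and q = −2(tr M)³/27 + (tr M)·s/3 − det M = -46.074074.
Three real roots ⇒ use the trigonometric (Viète) form: r = 2√(−p/3) = 6.359595, φ = arccos(3q/(p·r)) = arccos(0.716520) = 0.771996 rad.
y_k = r·cos(φ/3 − 2πk/3) for k = 0, 1, 2 gives y = 6.150189, -1.673411, -4.476778.
λ_k = y_k + 0.333333 gives λ = 6.4835, -1.3401, -4.1434 (check: the sum is 1.0000 = tr M).

Hence λ_max = 6.4835 and λ_min = -4.1434.


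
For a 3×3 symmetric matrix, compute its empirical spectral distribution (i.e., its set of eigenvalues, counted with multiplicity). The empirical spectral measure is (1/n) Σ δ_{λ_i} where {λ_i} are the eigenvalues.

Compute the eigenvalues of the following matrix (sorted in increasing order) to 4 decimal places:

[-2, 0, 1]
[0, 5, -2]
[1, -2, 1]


Since M is real symmetric, all three eigenvalues are real; they are the roots of det(λI − M) = λ³ − (tr M) λ² + s λ − det M, where s is the sum of the principal 2×2 minors.
tr M = -2 + 5 + 1 = 4.
s = ((-2)·5 − 0²) + ((-2)·1 − 1²) + (5·1 − (-2)²) = -10 + (-3) + 1 = -12.
det M (expand along row 1) = (-2)·1 − 0·2 + 1·(-5) = -7.
Characteristic polynomial: λ³ − 4λ² − 12λ + 7 = 0.
Substitute λ = y + (tr M)/3 = y + 1.333333 to remove the quadratic term: y³ + p·y + q = 0 with p = s − (tr M)²/3 = -17.333333 and q = −2(tr M)³/27 + (tr M)·s/3 − det M = -13.740741.
Three real roots ⇒ use the trigonometric (Viète) form: r = 2√(−p/3) = 4.807402, φ = arccos(3q/(p·r)) = arccos(0.494697) = 1.053311 rad.
y_k = r·cos(φ/3 − 2πk/3) for k = 0, 1, 2 gives y = 4.514120, -0.825148, -3.688973.
λ_k = y_k + 1.333333 gives λ = 5.8475, 0.5082, -2.3556 (check: the sum is 4.0000 = tr M).

Eigenvalues sorted in increasing order: [-2.3556, 0.5082, 5.8475].


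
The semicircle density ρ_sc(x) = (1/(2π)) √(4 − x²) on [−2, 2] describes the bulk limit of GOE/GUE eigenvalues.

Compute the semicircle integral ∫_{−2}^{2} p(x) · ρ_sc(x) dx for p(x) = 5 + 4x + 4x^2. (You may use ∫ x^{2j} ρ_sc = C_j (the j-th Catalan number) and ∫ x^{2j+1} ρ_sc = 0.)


Write p(x) = Σ a_i x^i, split into monomials and integrate each against ρ_sc separately.
Using ∫ x^{2j} ρ_sc = C_j = (1/(j+1)) C(2j, j) (Catalan numbers) and ∫ x^{2j+1} ρ_sc = 0 (odd monomials vanish by symmetry):
  i = 0 (even): a_0 · C_{0} = 5 · 1 = 5
  i = 1 (odd): ∫ x^1 ρ_sc = 0 (vanishes)
  i = 2 (even): a_2 · C_{1} = 4 · 1 = 4

Summing the contributions: ∫_{−2}^{2} p(x) ρ_sc(x) dx = 5 + 4 = 9.


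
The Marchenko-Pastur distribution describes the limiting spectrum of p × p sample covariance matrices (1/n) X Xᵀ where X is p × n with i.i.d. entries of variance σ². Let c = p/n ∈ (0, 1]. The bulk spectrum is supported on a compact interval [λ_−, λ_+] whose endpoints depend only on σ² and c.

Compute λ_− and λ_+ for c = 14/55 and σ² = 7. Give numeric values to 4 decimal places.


c = 14/55 = 0.254545; √c = 0.504525.
λ_− = σ² (1 − √c)² = 7 · (1 − 0.504525)² = 7 · (0.495475)² = 1.718468.
λ_+ = σ² (1 + √c)² = 7 · (1 + 0.504525)² = 7 · (1.504525)² = 15.845168.

Rounded to 4 decimal places: λ_− ≈ 1.7185, λ_+ ≈ 15.8452.


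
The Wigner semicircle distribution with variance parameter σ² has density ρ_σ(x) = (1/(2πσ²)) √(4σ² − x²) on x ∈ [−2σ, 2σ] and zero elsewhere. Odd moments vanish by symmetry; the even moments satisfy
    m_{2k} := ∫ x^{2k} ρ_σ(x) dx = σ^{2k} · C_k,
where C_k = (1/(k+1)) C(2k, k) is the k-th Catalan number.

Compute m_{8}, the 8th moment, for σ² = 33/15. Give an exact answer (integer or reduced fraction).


By the scaled semicircle moment identity, m_{2k} = σ^{2k} · C_k with k = 4.
C_4 = (1/(k+1)) · C(2k, k) = (1/5) · C(8, 4) = (1/5) · 70 = 14.
σ^{2k} = (σ²)^k = (33/15)^4 = 14641/625.

Therefore m_{8} = σ^{8} · C_4 = (14641/625) · 14 = 204974/625.


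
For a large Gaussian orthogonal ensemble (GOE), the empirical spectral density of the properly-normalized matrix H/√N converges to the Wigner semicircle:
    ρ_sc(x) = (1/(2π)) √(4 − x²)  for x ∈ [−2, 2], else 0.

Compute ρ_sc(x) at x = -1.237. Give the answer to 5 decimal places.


ρ_sc(x) = (1/(2π)) √(4 − x²). With x = -1.237:
  4 − x² = 4 − (-1.237)² = 4 − 1.530169 = 2.469831.
  √(4 − x²) = 1.571570.
  1/(2π) = 0.159155.
  ρ_sc(-1.237) = 0.159155 · 1.571570 = 0.250123.

Rounded to 5 decimal places: ρ_sc(-1.237) ≈ 0.25012.


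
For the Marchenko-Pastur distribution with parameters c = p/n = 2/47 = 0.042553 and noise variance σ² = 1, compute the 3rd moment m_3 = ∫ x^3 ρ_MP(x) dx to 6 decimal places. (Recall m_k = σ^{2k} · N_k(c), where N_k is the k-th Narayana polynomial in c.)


E[X³] = σ⁶ (1 + 3c + c²) (third MP moment). With σ² = 1 (so σ⁶ = 1) and c = 2/47 = 0.042553: E[X³] = 1 · (1 + 3·0.042553 + (0.042553)²) = 1 · 1.129470.

So E[X^3] = 1.129470.


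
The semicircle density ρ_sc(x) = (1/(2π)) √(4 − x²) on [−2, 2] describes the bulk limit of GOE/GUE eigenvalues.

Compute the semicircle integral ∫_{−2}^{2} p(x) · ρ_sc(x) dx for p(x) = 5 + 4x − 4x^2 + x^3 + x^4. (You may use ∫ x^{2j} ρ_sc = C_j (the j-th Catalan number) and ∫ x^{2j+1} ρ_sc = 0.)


Write p(x) = Σ a_i x^i, split into monomials and integrate each against ρ_sc separately.
Using ∫ x^{2j} ρ_sc = C_j = (1/(j+1)) C(2j, j) (Catalan numbers) and ∫ x^{2j+1} ρ_sc = 0 (odd monomials vanish by symmetry):
  i = 0 (even): a_0 · C_{0} = 5 · 1 = 5
  i = 1 (odd): ∫ x^1 ρ_sc = 0 (vanishes)
  i = 2 (even): a_2 · C_{1} = -4 · 1 = -4
  i = 3 (odd): ∫ x^3 ρ_sc = 0 (vanishes)
  i = 4 (even): a_4 · C_{2} = 1 · 2 = 2

Summing the contributions: ∫_{−2}^{2} p(x) ρ_sc(x) dx = 5 + (-4) + 2 = 3.


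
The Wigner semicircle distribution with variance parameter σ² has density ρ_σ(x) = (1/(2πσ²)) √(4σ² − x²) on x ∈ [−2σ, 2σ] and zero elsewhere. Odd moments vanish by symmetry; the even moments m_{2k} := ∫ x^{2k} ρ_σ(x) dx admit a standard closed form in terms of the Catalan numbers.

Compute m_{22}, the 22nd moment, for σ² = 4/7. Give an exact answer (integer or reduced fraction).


By the scaled semicircle moment identity, m_{2k} = σ^{2k} · C_k with k = 11.
C_11 = (1/(k+1)) · C(2k, k) = (1/12) · C(22, 11) = (1/12) · 705432 = 58786.
σ^{2k} = (σ²)^k = (4/7)^11 = 4194304/1977326743.

Therefore m_{22} = σ^{22} · C_11 = (4194304/1977326743) · 58786 = 35223764992/282475249.


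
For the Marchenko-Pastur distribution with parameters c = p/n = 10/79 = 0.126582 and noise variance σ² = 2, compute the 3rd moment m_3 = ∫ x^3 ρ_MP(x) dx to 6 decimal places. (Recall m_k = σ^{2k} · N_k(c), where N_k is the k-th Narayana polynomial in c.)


E[X³] = σ⁶ (1 + 3c + c²) (third MP moment). With σ² = 2 (so σ⁶ = 8) and c = 10/79 = 0.126582: E[X³] = 8 · (1 + 3·0.126582 + (0.126582)²) = 8 · 1.395770.

So E[X^3] = 11.166159.


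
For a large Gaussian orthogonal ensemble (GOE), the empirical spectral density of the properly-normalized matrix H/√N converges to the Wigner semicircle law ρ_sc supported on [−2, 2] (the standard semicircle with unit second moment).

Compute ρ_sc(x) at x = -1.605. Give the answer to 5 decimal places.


ρ_sc(x) = (1/(2π)) √(4 − x²). With x = -1.605:
  4 − x² = 4 − (-1.605)² = 4 − 2.576025 = 1.423975.
  √(4 − x²) = 1.193304.
  1/(2π) = 0.159155.
  ρ_sc(-1.605) = 0.159155 · 1.193304 = 0.189920.

Rounded to 5 decimal places: ρ_sc(-1.605) ≈ 0.18992.


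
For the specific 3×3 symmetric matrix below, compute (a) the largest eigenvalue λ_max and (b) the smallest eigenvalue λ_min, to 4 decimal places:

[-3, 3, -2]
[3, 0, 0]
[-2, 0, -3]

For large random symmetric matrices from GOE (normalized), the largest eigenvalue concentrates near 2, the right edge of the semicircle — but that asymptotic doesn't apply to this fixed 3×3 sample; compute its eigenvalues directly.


Since M is real symmetric, all three eigenvalues are real; they are the roots of det(λI − M) = λ³ − (tr M) λ² + s λ − det M, where s is the sum of the principal 2×2 minors.
tr M = -3 + 0 + (-3) = -6.
s = ((-3)·0 − 3²) + ((-3)·(-3) − (-2)²) + (0·(-3) − 0²) = -9 + 5 + 0 = -4.
det M (expand along row 1) = (-3)·0 − 3·(-9) + (-2)·0 = 27.
Characteristic polynomial: λ³ + 6λ² − 4λ − 27 = 0.
Substitute λ = y + (tr M)/3 = y − 2.000000 to remove the quadratic term: y³ + p·y + q = 0 with p = s − (tr M)²/3 = -16.000000 and q = −2(tr M)³/27 + (tr M)·s/3 − det M = -3.000000.
Three real roots ⇒ use the trigonometric (Viète) form: r = 2√(−p/3) = 4.618802, φ = arccos(3q/(p·r)) = arccos(0.121785) = 1.448708 rad.
y_k = r·cos(φ/3 − 2πk/3) for k = 0, 1, 2 gives y = 4.090645, -0.187915, -3.902731.
λ_k = y_k − 2.000000 gives λ = 2.0906, -2.1879, -5.9027 (check: the sum is -6.0000 = tr M).

Hence λ_max = 2.0906 and λ_min = -5.9027.


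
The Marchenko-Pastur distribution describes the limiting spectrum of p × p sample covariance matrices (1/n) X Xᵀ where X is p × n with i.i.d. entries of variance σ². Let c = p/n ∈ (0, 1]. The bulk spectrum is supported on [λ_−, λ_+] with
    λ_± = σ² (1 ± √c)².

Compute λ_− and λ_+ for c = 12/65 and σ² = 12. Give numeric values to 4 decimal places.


c = 12/65 = 0.184615; √c = 0.429669.
λ_− = σ² (1 − √c)² = 12 · (1 − 0.429669)² = 12 · (0.570331)² = 3.903330.
λ_+ = σ² (1 + √c)² = 12 · (1 + 0.429669)² = 12 · (1.429669)² = 24.527439.

Rounded to 4 decimal places: λ_− ≈ 3.9033, λ_+ ≈ 24.5274.


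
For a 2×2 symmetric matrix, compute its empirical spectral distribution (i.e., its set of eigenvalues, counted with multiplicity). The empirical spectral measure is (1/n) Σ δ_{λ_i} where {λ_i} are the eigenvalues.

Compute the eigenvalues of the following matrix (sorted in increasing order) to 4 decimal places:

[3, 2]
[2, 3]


Since M is real symmetric, both eigenvalues are real; they are the roots of det(λI − M) = λ² − (tr M) λ + det M.
tr M = 3 + 3 = 6.
det M = 3·3 − 2² = 9 − 4 = 5.
Characteristic polynomial: λ² − 6λ + 5 = 0.
Discriminant Δ = (tr M)² − 4·det M = 36 − 20 = 16; √Δ = 4.000000.
λ = (tr M ± √Δ)/2 = (6 ± 4.000000)/2, giving (tr M − √Δ)/2 = 1.0000 and (tr M + √Δ)/2 = 5.0000.

Eigenvalues sorted in increasing order: [1.0000, 5.0000].


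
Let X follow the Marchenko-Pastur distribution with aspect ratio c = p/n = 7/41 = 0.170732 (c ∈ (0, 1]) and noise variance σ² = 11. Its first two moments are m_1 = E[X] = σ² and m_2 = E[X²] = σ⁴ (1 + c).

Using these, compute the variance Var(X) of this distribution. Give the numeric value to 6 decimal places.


m_1 = E[X] = σ² = 11, so m_1² = 121.
m_2 = E[X²] = σ⁴ (1 + c) = 121 · (1 + 0.170732) = 121 · 1.170732 = 141.658537.
(Note m_2 − m_1² simplifies to c · σ⁴ = 0.170732 · 121.)

Var(X) = m_2 − m_1² = 141.658537 − 121 = 20.658537.


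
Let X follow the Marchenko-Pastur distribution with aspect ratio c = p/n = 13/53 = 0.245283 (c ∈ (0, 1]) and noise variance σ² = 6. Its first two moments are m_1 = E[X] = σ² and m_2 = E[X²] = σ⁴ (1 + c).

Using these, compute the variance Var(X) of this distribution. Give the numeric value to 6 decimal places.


m_1 = E[X] = σ² = 6, so m_1² = 36.
m_2 = E[X²] = σ⁴ (1 + c) = 36 · (1 + 0.245283) = 36 · 1.245283 = 44.830189.
(Note m_2 − m_1² simplifies to c · σ⁴ = 0.245283 · 36.)

Var(X) = m_2 − m_1² = 44.830189 − 36 = 8.830189.


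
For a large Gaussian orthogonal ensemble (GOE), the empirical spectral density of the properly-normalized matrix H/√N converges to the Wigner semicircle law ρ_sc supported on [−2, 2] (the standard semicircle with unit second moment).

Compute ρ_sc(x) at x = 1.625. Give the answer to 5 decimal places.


ρ_sc(x) = (1/(2π)) √(4 − x²). With x = 1.625:
  4 − x² = 4 − (1.625)² = 4 − 2.640625 = 1.359375.
  √(4 − x²) = 1.165922.
  1/(2π) = 0.159155.
  ρ_sc(1.625) = 0.159155 · 1.165922 = 0.185562.

Rounded to 5 decimal places: ρ_sc(1.625) ≈ 0.18556.


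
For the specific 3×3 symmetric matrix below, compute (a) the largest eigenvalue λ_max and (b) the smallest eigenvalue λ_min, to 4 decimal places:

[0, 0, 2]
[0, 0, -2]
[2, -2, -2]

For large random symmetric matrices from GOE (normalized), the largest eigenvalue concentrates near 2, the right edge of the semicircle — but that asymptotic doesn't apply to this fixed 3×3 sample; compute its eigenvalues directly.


Since M is real symmetric, all three eigenvalues are real; they are the roots of det(λI − M) = λ³ − (tr M) λ² + s λ − det M, where s is the sum of the principal 2×2 minors.
tr M = 0 + 0 + (-2) = -2.
s = (0·0 − 0²) + (0·(-2) − 2²) + (0·(-2) − (-2)²) = 0 + (-4) + (-4) = -8.
det M (expand along row 1) = 0·(-4) − 0·4 + 2·0 = 0.
Characteristic polynomial: λ³ + 2λ² − 8λ = 0.
Substitute λ = y + (tr M)/3 = y − 0.666667 to remove the quadratic term: y³ + p·y + q = 0 with p = s − (tr M)²/3 = -9.333333 and q = −2(tr M)³/27 + (tr M)·s/3 − det M = 5.925926.
Three real roots ⇒ use the trigonometric (Viète) form: r = 2√(−p/3) = 3.527668, φ = arccos(3q/(p·r)) = arccos(-0.539949) = 2.141173 rad.
y_k = r·cos(φ/3 − 2πk/3) for k = 0, 1, 2 gives y = 2.666667, 0.666667, -3.333333.
λ_k = y_k − 0.666667 gives λ = 2.0000, 0.0000, -4.0000 (check: the sum is -2.0000 = tr M).

Hence λ_max = 2.0000 and λ_min = -4.0000.


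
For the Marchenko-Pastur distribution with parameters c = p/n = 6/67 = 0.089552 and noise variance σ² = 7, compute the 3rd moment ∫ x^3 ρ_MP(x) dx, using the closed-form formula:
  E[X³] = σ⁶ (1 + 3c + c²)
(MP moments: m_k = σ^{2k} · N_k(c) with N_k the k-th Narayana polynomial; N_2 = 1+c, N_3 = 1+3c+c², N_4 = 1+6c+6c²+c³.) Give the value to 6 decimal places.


E[X³] = σ⁶ (1 + 3c + c²) (third MP moment). With σ² = 7 (so σ⁶ = 343) and c = 6/67 = 0.089552: E[X³] = 343 · (1 + 3·0.089552 + (0.089552)²) = 343 · 1.276676.

So E[X^3] = 437.899978.


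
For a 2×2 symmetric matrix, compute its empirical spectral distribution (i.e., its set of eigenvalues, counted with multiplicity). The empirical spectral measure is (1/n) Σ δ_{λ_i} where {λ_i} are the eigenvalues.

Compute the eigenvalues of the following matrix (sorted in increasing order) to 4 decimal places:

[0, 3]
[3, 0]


Since M is real symmetric, both eigenvalues are real; they are the roots of det(λI − M) = λ² − (tr M) λ + det M.
tr M = 0 + 0 = 0.
det M = 0·0 − 3² = 0 − 9 = -9.
Characteristic polynomial: λ² − 9 = 0.
Discriminant Δ = (tr M)² − 4·det M = 0 − (-36) = 36; √Δ = 6.000000.
λ = (tr M ± √Δ)/2 = (0 ± 6.000000)/2, giving (tr M − √Δ)/2 = -3.0000 and (tr M + √Δ)/2 = 3.0000.

Eigenvalues sorted in increasing order: [-3.0000, 3.0000].


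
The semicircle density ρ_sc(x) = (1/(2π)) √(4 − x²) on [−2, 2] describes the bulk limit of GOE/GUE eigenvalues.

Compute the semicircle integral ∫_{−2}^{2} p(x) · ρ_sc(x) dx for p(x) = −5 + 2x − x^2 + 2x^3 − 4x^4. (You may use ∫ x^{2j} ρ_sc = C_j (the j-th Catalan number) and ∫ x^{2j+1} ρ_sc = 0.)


Write p(x) = Σ a_i x^i, split into monomials and integrate each against ρ_sc separately.
Using ∫ x^{2j} ρ_sc = C_j = (1/(j+1)) C(2j, j) (Catalan numbers) and ∫ x^{2j+1} ρ_sc = 0 (odd monomials vanish by symmetry):
  i = 0 (even): a_0 · C_{0} = -5 · 1 = -5
  i = 1 (odd): ∫ x^1 ρ_sc = 0 (vanishes)
  i = 2 (even): a_2 · C_{1} = -1 · 1 = -1
  i = 3 (odd): ∫ x^3 ρ_sc = 0 (vanishes)
  i = 4 (even): a_4 · C_{2} = -4 · 2 = -8

Summing the contributions: ∫_{−2}^{2} p(x) ρ_sc(x) dx = (-5) + (-1) + (-8) = -14.


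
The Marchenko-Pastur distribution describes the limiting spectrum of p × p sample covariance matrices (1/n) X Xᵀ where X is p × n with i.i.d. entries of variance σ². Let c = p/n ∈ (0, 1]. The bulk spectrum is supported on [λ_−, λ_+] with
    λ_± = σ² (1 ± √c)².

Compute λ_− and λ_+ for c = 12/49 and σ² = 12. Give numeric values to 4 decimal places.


c = 12/49 = 0.244898; √c = 0.494872.
λ_− = σ² (1 − √c)² = 12 · (1 − 0.494872)² = 12 · (0.505128)² = 3.061856.
λ_+ = σ² (1 + √c)² = 12 · (1 + 0.494872)² = 12 · (1.494872)² = 26.815695.

Rounded to 4 decimal places: λ_− ≈ 3.0619, λ_+ ≈ 26.8157.


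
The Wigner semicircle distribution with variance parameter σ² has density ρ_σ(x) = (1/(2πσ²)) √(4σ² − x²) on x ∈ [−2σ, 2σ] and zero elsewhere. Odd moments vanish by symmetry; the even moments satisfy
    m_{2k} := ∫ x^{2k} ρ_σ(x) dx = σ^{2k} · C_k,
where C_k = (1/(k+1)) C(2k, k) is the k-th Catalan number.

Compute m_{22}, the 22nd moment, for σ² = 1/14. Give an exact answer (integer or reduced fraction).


By the scaled semicircle moment identity, m_{2k} = σ^{2k} · C_k with k = 11.
C_11 = (1/(k+1)) · C(2k, k) = (1/12) · C(22, 11) = (1/12) · 705432 = 58786.
σ^{2k} = (σ²)^k = (1/14)^11 = 1/4049565169664.

Therefore m_{22} = σ^{22} · C_11 = (1/4049565169664) · 58786 = 4199/289254654976.


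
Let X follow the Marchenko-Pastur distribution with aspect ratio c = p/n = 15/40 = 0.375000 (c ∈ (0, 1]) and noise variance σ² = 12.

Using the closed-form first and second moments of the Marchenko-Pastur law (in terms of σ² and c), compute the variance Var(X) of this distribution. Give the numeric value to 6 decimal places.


Recall the MP moments m_1 = E[X] = σ² and m_2 = E[X²] = σ⁴ (1 + c).
m_1 = E[X] = σ² = 12, so m_1² = 144.
m_2 = E[X²] = σ⁴ (1 + c) = 144 · (1 + 0.375000) = 144 · 1.375000 = 198.000000.
(Note m_2 − m_1² simplifies to c · σ⁴ = 0.375000 · 144.)

Var(X) = m_2 − m_1² = 198.000000 − 144 = 54.000000.


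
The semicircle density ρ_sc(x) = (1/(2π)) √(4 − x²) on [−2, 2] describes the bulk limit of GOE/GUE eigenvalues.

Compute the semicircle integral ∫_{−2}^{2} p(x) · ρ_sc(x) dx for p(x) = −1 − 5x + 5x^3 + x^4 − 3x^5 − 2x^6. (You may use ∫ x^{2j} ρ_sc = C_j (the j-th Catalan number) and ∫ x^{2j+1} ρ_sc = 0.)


Write p(x) = Σ a_i x^i, split into monomials and integrate each against ρ_sc separately.
Using ∫ x^{2j} ρ_sc = C_j = (1/(j+1)) C(2j, j) (Catalan numbers) and ∫ x^{2j+1} ρ_sc = 0 (odd monomials vanish by symmetry):
  i = 0 (even): a_0 · C_{0} = -1 · 1 = -1
  i = 1 (odd): ∫ x^1 ρ_sc = 0 (vanishes)
  i = 3 (odd): ∫ x^3 ρ_sc = 0 (vanishes)
  i = 4 (even): a_4 · C_{2} = 1 · 2 = 2
  i = 5 (odd): ∫ x^5 ρ_sc = 0 (vanishes)
  i = 6 (even): a_6 · C_{3} = -2 · 5 = -10

Summing the contributions: ∫_{−2}^{2} p(x) ρ_sc(x) dx = (-1) + 2 + (-10) = -9.


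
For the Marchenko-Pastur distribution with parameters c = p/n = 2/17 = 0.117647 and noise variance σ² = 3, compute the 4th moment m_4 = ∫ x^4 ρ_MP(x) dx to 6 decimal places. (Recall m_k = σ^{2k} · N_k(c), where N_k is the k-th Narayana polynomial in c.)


E[X⁴] = σ⁸ (1 + 6c + 6c² + c³) (fourth MP moment). With σ² = 3 (so σ⁸ = 81) and c = 2/17 = 0.117647: E[X⁴] = 81 · (1 + 6·0.117647 + 6·(0.117647)² + (0.117647)³) = 81 · 1.790556.

So E[X^4] = 145.035009.


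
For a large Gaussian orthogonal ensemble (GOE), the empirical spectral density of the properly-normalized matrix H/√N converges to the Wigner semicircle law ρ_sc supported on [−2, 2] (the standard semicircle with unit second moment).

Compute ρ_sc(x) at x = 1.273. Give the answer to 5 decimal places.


ρ_sc(x) = (1/(2π)) √(4 − x²). With x = 1.273:
  4 − x² = 4 − (1.273)² = 4 − 1.620529 = 2.379471.
  √(4 − x²) = 1.542553.
  1/(2π) = 0.159155.
  ρ_sc(1.273) = 0.159155 · 1.542553 = 0.245505.

Rounded to 5 decimal places: ρ_sc(1.273) ≈ 0.24550.


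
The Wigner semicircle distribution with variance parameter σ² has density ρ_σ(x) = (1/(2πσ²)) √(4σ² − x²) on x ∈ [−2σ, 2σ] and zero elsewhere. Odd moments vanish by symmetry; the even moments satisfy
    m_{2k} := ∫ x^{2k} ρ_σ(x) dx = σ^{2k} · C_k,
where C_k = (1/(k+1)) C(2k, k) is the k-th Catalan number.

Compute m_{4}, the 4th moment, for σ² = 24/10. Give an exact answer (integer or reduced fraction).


By the scaled semicircle moment identity, m_{2k} = σ^{2k} · C_k with k = 2.
C_2 = (1/(k+1)) · C(2k, k) = (1/3) · C(4, 2) = (1/3) · 6 = 2.
σ^{2k} = (σ²)^k = (24/10)^2 = 144/25.

Therefore m_{4} = σ^{4} · C_2 = (144/25) · 2 = 288/25.


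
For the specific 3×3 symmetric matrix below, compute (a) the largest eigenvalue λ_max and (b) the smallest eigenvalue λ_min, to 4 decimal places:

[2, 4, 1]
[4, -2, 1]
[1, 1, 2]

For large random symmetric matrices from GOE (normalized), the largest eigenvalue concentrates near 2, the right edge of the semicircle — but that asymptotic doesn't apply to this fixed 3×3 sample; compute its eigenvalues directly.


Since M is real symmetric, all three eigenvalues are real; they are the roots of det(λI − M) = λ³ − (tr M) λ² + s λ − det M, where s is the sum of the principal 2×2 minors.
tr M = 2 + (-2) + 2 = 2.
s = (2·(-2) − 4²) + (2·2 − 1²) + ((-2)·2 − 1²) = -20 + 3 + (-5) = -22.
det M (expand along row 1) = 2·(-5) − 4·7 + 1·6 = -32.
Characteristic polynomial: λ³ − 2λ² − 22λ + 32 = 0.
Substitute λ = y + (tr M)/3 = y + 0.666667 to remove the quadratic term: y³ + p·y + q = 0 with p = s − (tr M)²/3 = -23.333333 and q = −2(tr M)³/27 + (tr M)·s/3 − det M = 16.740741.
Three real roots ⇒ use the trigonometric (Viète) form: r = 2√(−p/3) = 5.577734, φ = arccos(3q/(p·r)) = arccos(-0.385888) = 1.966967 rad.
y_k = r·cos(φ/3 − 2πk/3) for k = 0, 1, 2 gives y = 4.421182, 0.734438, -5.155620.
λ_k = y_k + 0.666667 gives λ = 5.0878, 1.4011, -4.4890 (check: the sum is 2.0000 = tr M).

Hence λ_max = 5.0878 and λ_min = -4.4890.


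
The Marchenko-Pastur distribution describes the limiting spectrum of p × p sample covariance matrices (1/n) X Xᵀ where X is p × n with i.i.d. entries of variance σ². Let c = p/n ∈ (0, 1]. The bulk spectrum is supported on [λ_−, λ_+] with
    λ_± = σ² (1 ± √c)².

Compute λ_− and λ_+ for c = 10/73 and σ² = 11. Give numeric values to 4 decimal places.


c = 10/73 = 0.136986; √c = 0.370117.
λ_− = σ² (1 − √c)² = 11 · (1 − 0.370117)² = 11 · (0.629883)² = 4.364284.
λ_+ = σ² (1 + √c)² = 11 · (1 + 0.370117)² = 11 · (1.370117)² = 20.649415.

Rounded to 4 decimal places: λ_− ≈ 4.3643, λ_+ ≈ 20.6494.


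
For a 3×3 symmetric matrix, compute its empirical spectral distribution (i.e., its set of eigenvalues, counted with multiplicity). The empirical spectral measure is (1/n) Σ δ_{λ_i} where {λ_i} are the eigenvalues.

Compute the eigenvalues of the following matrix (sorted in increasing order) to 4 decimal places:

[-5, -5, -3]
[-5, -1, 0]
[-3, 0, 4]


Since M is real symmetric, all three eigenvalues are real; they are the roots of det(λI − M) = λ³ − (tr M) λ² + s λ − det M, where s is the sum of the principal 2×2 minors.
tr M = -5 + (-1) + 4 = -2.
s = ((-5)·(-1) − (-5)²) + ((-5)·4 − (-3)²) + ((-1)·4 − 0²) = -20 + (-29) + (-4) = -53.
det M (expand along row 1) = (-5)·(-4) − (-5)·(-20) + (-3)·(-3) = -71.
Characteristic polynomial: λ³ + 2λ² − 53λ + 71 = 0.
Substitute λ = y + (tr M)/3 = y − 0.666667 to remove the quadratic term: y³ + p·y + q = 0 with p = s − (tr M)²/3 = -54.333333 and q = −2(tr M)³/27 + (tr M)·s/3 − det M = 106.925926.
Three real roots ⇒ use the trigonometric (Viète) form: r = 2√(−p/3) = 8.511430, φ = arccos(3q/(p·r)) = arccos(-0.693642) = 2.337329 rad.
y_k = r·cos(φ/3 − 2πk/3) for k = 0, 1, 2 gives y = 6.056218, 2.151177, -8.207395.
λ_k = y_k − 0.666667 gives λ = 5.3896, 1.4845, -8.8741 (check: the sum is -2.0000 = tr M).

Eigenvalues sorted in increasing order: [-8.8741, 1.4845, 5.3896].


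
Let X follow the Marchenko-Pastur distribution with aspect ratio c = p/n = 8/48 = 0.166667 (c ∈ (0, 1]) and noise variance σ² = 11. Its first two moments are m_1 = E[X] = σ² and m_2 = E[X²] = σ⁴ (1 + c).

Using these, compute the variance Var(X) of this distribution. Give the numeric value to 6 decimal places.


m_1 = E[X] = σ² = 11, so m_1² = 121.
m_2 = E[X²] = σ⁴ (1 + c) = 121 · (1 + 0.166667) = 121 · 1.166667 = 141.166667.
(Note m_2 − m_1² simplifies to c · σ⁴ = 0.166667 · 121.)

Var(X) = m_2 − m_1² = 141.166667 − 121 = 20.166667.


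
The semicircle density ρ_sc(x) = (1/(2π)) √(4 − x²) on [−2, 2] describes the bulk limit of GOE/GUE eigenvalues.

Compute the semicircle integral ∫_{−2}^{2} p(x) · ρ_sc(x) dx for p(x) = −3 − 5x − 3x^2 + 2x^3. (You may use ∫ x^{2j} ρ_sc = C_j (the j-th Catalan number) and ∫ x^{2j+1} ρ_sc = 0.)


Write p(x) = Σ a_i x^i, split into monomials and integrate each against ρ_sc separately.
Using ∫ x^{2j} ρ_sc = C_j = (1/(j+1)) C(2j, j) (Catalan numbers) and ∫ x^{2j+1} ρ_sc = 0 (odd monomials vanish by symmetry):
  i = 0 (even): a_0 · C_{0} = -3 · 1 = -3
  i = 1 (odd): ∫ x^1 ρ_sc = 0 (vanishes)
  i = 2 (even): a_2 · C_{1} = -3 · 1 = -3
  i = 3 (odd): ∫ x^3 ρ_sc = 0 (vanishes)

Summing the contributions: ∫_{−2}^{2} p(x) ρ_sc(x) dx = (-3) + (-3) = -6.


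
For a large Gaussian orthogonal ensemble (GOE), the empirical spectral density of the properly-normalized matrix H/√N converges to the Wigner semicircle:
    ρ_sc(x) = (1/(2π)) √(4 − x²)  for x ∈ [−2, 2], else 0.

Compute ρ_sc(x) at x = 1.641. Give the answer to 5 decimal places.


ρ_sc(x) = (1/(2π)) √(4 − x²). With x = 1.641:
  4 − x² = 4 − (1.641)² = 4 − 2.692881 = 1.307119.
  √(4 − x²) = 1.143293.
  1/(2π) = 0.159155.
  ρ_sc(1.641) = 0.159155 · 1.143293 = 0.181961.

Rounded to 5 decimal places: ρ_sc(1.641) ≈ 0.18196.


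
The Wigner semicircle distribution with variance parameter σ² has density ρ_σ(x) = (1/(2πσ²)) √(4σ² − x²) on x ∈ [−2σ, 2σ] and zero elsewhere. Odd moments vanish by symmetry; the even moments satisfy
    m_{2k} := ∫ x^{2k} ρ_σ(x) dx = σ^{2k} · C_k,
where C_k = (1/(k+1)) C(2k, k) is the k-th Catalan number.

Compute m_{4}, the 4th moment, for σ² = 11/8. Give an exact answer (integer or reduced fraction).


By the scaled semicircle moment identity, m_{2k} = σ^{2k} · C_k with k = 2.
C_2 = (1/(k+1)) · C(2k, k) = (1/3) · C(4, 2) = (1/3) · 6 = 2.
σ^{2k} = (σ²)^k = (11/8)^2 = 121/64.

Therefore m_{4} = σ^{4} · C_2 = (121/64) · 2 = 121/32.


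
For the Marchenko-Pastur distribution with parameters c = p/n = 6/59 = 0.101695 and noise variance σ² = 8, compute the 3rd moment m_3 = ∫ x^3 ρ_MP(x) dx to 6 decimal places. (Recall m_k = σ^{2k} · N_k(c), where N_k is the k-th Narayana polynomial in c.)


E[X³] = σ⁶ (1 + 3c + c²) (third MP moment). With σ² = 8 (so σ⁶ = 512) and c = 6/59 = 0.101695: E[X³] = 512 · (1 + 3·0.101695 + (0.101695)²) = 512 · 1.315427.

So E[X^3] = 673.498420.


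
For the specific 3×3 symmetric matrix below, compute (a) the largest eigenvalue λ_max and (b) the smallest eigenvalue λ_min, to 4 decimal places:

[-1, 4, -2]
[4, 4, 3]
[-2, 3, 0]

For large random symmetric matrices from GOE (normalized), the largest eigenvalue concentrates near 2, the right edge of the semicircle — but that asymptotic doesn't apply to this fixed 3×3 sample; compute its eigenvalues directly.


Since M is real symmetric, all three eigenvalues are real; they are the roots of det(λI − M) = λ³ − (tr M) λ² + s λ − det M, where s is the sum of the principal 2×2 minors.
tr M = -1 + 4 + 0 = 3.
s = ((-1)·4 − 4²) + ((-1)·0 − (-2)²) + (4·0 − 3²) = -20 + (-4) + (-9) = -33.
det M (expand along row 1) = (-1)·(-9) − 4·6 + (-2)·20 = -55.
Characteristic polynomial: λ³ − 3λ² − 33λ + 55 = 0.
Substitute λ = y + (tr M)/3 = y + 1.000000 to remove the quadratic term: y³ + p·y + q = 0 with p = s − (tr M)²/3 = -36.000000 and q = −2(tr M)³/27 + (tr M)·s/3 − det M = 20.000000.
Three real roots ⇒ use the trigonometric (Viète) form: r = 2√(−p/3) = 6.928203, φ = arccos(3q/(p·r)) = arccos(-0.240563) = 1.813742 rad.
y_k = r·cos(φ/3 − 2πk/3) for k = 0, 1, 2 gives y = 5.700114, 0.560445, -6.260559.
λ_k = y_k + 1.000000 gives λ = 6.7001, 1.5604, -5.2606 (check: the sum is 3.0000 = tr M).

Hence λ_max = 6.7001 and λ_min = -5.2606.


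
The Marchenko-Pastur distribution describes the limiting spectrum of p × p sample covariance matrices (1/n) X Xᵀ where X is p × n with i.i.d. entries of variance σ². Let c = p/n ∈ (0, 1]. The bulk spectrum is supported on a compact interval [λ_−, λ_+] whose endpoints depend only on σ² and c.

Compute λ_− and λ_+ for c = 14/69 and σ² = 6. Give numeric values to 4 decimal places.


c = 14/69 = 0.202899; √c = 0.450443.
λ_− = σ² (1 − √c)² = 6 · (1 − 0.450443)² = 6 · (0.549557)² = 1.812080.
λ_+ = σ² (1 + √c)² = 6 · (1 + 0.450443)² = 6 · (1.450443)² = 12.622703.

Rounded to 4 decimal places: λ_− ≈ 1.8121, λ_+ ≈ 12.6227.


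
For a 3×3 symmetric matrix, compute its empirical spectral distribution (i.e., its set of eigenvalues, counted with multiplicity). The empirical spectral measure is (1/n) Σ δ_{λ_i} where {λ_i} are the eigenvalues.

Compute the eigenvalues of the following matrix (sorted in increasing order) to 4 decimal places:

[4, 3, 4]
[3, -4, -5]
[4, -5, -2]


Since M is real symmetric, all three eigenvalues are real; they are the roots of det(λI − M) = λ³ − (tr M) λ² + s λ − det M, where s is the sum of the principal 2×2 minors.
tr M = 4 + (-4) + (-2) = -2.
s = (4·(-4) − 3²) + (4·(-2) − 4²) + ((-4)·(-2) − (-5)²) = -25 + (-24) + (-17) = -66.
det M (expand along row 1) = 4·(-17) − 3·14 + 4·1 = -106.
Characteristic polynomial: λ³ + 2λ² − 66λ + 106 = 0.
Substitute λ = y + (tr M)/3 = y − 0.666667 to remove the quadratic term: y³ + p·y + q = 0 with p = s − (tr M)²/3 = -67.333333 and q = −2(tr M)³/27 + (tr M)·s/3 − det M = 150.592593.
Three real roots ⇒ use the trigonometric (Viète) form: r = 2√(−p/3) = 9.475114, φ = arccos(3q/(p·r)) = arccos(-0.708126) = 2.357636 rad.
y_k = r·cos(φ/3 − 2πk/3) for k = 0, 1, 2 gives y = 6.696696, 2.456739, -9.153435.
λ_k = y_k − 0.666667 gives λ = 6.0300, 1.7901, -9.8201 (check: the sum is -2.0000 = tr M).

Eigenvalues sorted in increasing order: [-9.8201, 1.7901, 6.0300].
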